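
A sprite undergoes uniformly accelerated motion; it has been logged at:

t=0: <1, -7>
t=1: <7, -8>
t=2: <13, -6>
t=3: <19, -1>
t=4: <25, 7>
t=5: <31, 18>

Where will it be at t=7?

Taking differences between consecutive positions: <+6, -1>, <+6, +2>, <+6, +5>, <+6, +8>, <+6, +11>. These grow by <+0, +3> each step.
step 6: <31, 18> + <+6, +14> → <37, 32>
step 7: <37, 32> + <+6, +17> → <43, 49>

<43, 49>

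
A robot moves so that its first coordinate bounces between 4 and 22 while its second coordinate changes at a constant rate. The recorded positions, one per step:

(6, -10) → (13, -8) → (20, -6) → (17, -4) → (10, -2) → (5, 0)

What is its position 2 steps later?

The first coordinate reflects between 4 and 22, moving 7 per step.
  step 6: 5 → 12
  step 7: 12 → 19
The second coordinate changes by +2 each step: at step 7 it is 4.

(19, 4)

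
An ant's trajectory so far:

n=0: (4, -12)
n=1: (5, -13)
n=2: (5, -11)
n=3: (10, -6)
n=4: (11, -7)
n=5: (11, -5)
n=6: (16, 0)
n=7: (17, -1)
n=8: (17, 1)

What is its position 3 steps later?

(23, 7)

The moves between consecutive positions are (+1, -1), (+0, +2), (+5, +5), (+1, -1), (+0, +2), (+5, +5), (+1, -1), (+0, +2); they repeat the 3-cycle [(+1, -1), (+0, +2), (+5, +5)].
step 9: apply (+5, +5) → (22, 6)
step 10: apply (+1, -1) → (23, 5)
step 11: apply (+0, +2) → (23, 7)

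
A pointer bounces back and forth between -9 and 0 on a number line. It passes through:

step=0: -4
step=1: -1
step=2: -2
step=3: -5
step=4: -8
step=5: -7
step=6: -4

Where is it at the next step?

The value reflects between -9 and 0, moving 3 per step.
  step 7: -4 → -1

-1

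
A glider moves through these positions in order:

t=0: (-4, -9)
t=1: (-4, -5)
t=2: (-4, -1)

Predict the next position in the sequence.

Each step adds (+0, +4) to the position.
step 3: (-4, -1) + (+0, +4) → (-4, 3)

(-4, 3)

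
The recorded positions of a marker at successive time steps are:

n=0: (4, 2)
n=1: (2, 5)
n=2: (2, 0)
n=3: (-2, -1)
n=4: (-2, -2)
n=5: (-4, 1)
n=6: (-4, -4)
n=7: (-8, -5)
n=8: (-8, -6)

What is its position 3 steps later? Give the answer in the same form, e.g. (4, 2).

Differencing gives (-2, +3), (+0, -5), (-4, -1), (+0, -1), (-2, +3), (+0, -5), (-4, -1), (+0, -1). This is the pattern (-2, +3), (+0, -5), (-4, -1), (+0, -1) repeated.
step 9: apply (-2, +3) → (-10, -3)
step 10: apply (+0, -5) → (-10, -8)
step 11: apply (-4, -1) → (-14, -9)

(-14, -9)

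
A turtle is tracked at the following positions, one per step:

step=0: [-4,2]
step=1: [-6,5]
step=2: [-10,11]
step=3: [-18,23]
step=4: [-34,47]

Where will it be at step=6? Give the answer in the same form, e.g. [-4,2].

Step-to-step displacements: [-2,+3], [-4,+6], [-8,+12], [-16,+24]; each is 2× the previous.
step 5: [-34,47] + [-32,+48] → [-66,95]
step 6: [-66,95] + [-64,+96] → [-130,191]

[-130,191]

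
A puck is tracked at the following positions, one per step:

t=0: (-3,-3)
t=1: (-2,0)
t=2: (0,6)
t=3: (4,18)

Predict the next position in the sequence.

(12,42)

Consecutive displacements (+1,+3), (+2,+6), (+4,+12) scale by a factor of 2 each step.
step 4: (4,18) + (+8,+24) → (12,42)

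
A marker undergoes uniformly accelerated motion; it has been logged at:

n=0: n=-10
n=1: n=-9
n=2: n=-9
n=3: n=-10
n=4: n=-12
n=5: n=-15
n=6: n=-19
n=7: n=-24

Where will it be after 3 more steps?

Taking differences between consecutive positions: +1, +0, -1, -2, -3, -4, -5. These grow by -1 each step.
step 8: -24 − 6 → n=-30
step 9: -30 − 7 → n=-37
step 10: -37 − 8 → n=-45

n=-45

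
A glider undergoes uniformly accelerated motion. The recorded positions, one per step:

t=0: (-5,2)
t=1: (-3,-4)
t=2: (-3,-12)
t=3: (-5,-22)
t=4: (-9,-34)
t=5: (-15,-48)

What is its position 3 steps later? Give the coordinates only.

First differences are (+2,-6), (+0,-8), (-2,-10), (-4,-12), (-6,-14); their common second difference is (-2,-2) (constant acceleration).
step 6: (-15,-48) + (-8,-16) → (-23,-64)
step 7: (-23,-64) + (-10,-18) → (-33,-82)
step 8: (-33,-82) + (-12,-20) → (-45,-102)

(-45,-102)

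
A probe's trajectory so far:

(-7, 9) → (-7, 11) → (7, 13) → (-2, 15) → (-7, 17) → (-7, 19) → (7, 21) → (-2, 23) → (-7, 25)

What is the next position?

The first coordinate repeats the cycle [-7, -7, 7, -2] with period 4; step 9 mod 4 = 1, giving -7.
The second coordinate changes by +2 each step, so at step 9 it is 9 + 9·(2) = 27.

(-7, 27)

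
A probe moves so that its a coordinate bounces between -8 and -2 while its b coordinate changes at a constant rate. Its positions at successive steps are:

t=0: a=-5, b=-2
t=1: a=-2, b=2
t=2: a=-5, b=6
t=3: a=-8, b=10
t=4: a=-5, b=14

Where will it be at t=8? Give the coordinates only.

The a coordinate travels 3 per step and bounces off the walls at -8 and -2.
  step 5: -5 → -2
  step 6: -2 → -5
  step 7: -5 → -8
  step 8: -8 → -5
The b coordinate changes by +4 each step: at step 8 it is 30.

a=-5, b=30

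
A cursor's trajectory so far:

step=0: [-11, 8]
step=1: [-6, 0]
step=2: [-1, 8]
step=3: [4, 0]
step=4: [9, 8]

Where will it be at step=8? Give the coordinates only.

[29, 8]

The first coordinate changes by +5 each step, so at step 8 it is -11 + 8·(5) = 29.
The second coordinate repeats the cycle [8, 0] with period 2; step 8 mod 2 = 0, giving 8.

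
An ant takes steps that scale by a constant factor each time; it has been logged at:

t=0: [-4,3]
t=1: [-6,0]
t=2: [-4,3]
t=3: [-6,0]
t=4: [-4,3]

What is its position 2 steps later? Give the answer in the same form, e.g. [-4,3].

[-4,3]

Step-to-step displacements: [-2,-3], [+2,+3], [-2,-3], [+2,+3]; each is -1× the previous.
step 5: [-4,3] + [-2,-3] → [-6,0]
step 6: [-6,0] + [+2,+3] → [-4,3]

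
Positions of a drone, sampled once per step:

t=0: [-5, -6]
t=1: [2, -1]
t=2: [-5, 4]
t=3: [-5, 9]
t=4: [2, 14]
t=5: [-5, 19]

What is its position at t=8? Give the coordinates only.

[-5, 34]

The first coordinate repeats the cycle [-5, 2, -5] with period 3; step 8 mod 3 = 2, giving -5.
The second coordinate changes by +5 each step, so at step 8 it is -6 + 8·(5) = 34.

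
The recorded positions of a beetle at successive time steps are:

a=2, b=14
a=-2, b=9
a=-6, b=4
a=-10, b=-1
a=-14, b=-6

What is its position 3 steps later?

Constant displacement of (-4, -5) per step.
step 5: a=-14, b=-6 + (-4, -5) → a=-18, b=-11
step 6: a=-18, b=-11 + (-4, -5) → a=-22, b=-16
step 7: a=-22, b=-16 + (-4, -5) → a=-26, b=-21

a=-26, b=-21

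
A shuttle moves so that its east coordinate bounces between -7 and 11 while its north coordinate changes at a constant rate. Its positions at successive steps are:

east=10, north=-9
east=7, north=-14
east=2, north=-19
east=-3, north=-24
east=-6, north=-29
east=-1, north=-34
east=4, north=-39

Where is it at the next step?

The east coordinate travels 5 per step and bounces off the walls at -7 and 11.
  step 7: 4 → 9
The north coordinate changes by -5 each step: at step 7 it is -44.

east=9, north=-44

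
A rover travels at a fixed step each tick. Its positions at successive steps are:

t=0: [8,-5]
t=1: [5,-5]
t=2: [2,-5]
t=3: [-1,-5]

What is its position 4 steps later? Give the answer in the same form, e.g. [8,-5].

Constant displacement of [-3,+0] per step.
step 4: [-1,-5] + [-3,+0] → [-4,-5]
step 5: [-4,-5] + [-3,+0] → [-7,-5]
step 6: [-7,-5] + [-3,+0] → [-10,-5]
step 7: [-10,-5] + [-3,+0] → [-13,-5]

[-13,-5]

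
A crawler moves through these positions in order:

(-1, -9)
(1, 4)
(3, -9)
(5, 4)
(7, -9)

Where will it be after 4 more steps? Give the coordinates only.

(15, -9)

First: linear, +2 per step → 15 at step 8.
Second: cycles through -9, 4 every 2 steps. Step 8 lands at position 0 of the cycle → -9.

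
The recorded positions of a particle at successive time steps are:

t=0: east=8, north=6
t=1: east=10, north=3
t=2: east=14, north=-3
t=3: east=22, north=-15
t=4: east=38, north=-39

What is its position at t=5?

Step-to-step displacements: (+2, -3), (+4, -6), (+8, -12), (+16, -24); each is 2× the previous.
step 5: east=38, north=-39 + (+32, -48) → east=70, north=-87

east=70, north=-87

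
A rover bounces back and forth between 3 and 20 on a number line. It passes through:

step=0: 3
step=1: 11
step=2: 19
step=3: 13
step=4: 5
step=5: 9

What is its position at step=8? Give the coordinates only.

The value reflects between 3 and 20, moving 8 per step.
  step 6: 9 → 17
  step 7: 17 → 15
  step 8: 15 → 7

7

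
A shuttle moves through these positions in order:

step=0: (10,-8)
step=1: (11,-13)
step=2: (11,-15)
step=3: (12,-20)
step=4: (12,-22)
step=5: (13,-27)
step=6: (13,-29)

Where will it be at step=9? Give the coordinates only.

Step-to-step displacements: (+1,-5), (+0,-2), (+1,-5), (+0,-2), (+1,-5), (+0,-2) — a repeating cycle of length 2.
step 7: apply (+1,-5) → (14,-34)
step 8: apply (+0,-2) → (14,-36)
step 9: apply (+1,-5) → (15,-41)

(15,-41)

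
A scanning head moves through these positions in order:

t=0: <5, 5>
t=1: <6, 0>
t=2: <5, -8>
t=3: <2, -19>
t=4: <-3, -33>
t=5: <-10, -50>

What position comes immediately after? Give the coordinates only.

First differences are <+1, -5>, <-1, -8>, <-3, -11>, <-5, -14>, <-7, -17>; their common second difference is <-2, -3> (constant acceleration).
step 6: <-10, -50> + <-9, -20> → <-19, -70>

<-19, -70>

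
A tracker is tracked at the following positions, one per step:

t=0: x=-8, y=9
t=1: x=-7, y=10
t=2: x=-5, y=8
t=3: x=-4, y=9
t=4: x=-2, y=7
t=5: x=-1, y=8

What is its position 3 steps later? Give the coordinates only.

x=4, y=5

The moves between consecutive positions are (+1, +1), (+2, -2), (+1, +1), (+2, -2), (+1, +1); they repeat the 2-cycle [(+1, +1), (+2, -2)].
step 6: apply (+2, -2) → x=1, y=6
step 7: apply (+1, +1) → x=2, y=7
step 8: apply (+2, -2) → x=4, y=5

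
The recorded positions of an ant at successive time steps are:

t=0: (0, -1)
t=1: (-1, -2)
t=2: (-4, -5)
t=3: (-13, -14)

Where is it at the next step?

Step-to-step displacements: (-1, -1), (-3, -3), (-9, -9); each is 3× the previous.
step 4: (-13, -14) + (-27, -27) → (-40, -41)

(-40, -41)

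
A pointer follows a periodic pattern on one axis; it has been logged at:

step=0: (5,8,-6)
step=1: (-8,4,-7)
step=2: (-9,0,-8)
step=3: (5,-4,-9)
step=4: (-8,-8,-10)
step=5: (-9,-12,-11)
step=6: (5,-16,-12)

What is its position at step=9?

First: cycles through 5, -8, -9 every 3 steps. Step 9 lands at position 0 of the cycle → 5.
Second: linear, -4 per step → -28 at step 9.
Third: linear, -1 per step → -15 at step 9.

(5,-28,-15)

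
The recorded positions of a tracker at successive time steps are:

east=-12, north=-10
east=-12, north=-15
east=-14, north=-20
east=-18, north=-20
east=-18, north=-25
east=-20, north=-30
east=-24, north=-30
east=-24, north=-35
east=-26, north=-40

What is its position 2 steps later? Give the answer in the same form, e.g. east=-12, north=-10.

east=-30, north=-45

The moves between consecutive positions are (+0, -5), (-2, -5), (-4, +0), (+0, -5), (-2, -5), (-4, +0), (+0, -5), (-2, -5); they repeat the 3-cycle [(+0, -5), (-2, -5), (-4, +0)].
step 9: apply (-4, +0) → east=-30, north=-40
step 10: apply (+0, -5) → east=-30, north=-45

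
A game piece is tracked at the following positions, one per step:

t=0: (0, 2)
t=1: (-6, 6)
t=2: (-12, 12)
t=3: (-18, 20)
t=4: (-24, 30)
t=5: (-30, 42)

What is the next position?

(-36, 56)

Successive displacements: (-6, +4), (-6, +6), (-6, +8), (-6, +10), (-6, +12) — each changes by (+0, +2).
step 6: (-30, 42) + (-6, +14) → (-36, 56)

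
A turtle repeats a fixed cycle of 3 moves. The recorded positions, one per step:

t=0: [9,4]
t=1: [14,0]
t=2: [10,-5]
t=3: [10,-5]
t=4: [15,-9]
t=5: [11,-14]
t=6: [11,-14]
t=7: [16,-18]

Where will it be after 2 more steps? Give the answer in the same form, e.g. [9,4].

Differencing gives [+5,-4], [-4,-5], [+0,+0], [+5,-4], [-4,-5], [+0,+0], [+5,-4]. This is the pattern [+5,-4], [-4,-5], [+0,+0] repeated.
step 8: apply [-4,-5] → [12,-23]
step 9: apply [+0,+0] → [12,-23]

[12,-23]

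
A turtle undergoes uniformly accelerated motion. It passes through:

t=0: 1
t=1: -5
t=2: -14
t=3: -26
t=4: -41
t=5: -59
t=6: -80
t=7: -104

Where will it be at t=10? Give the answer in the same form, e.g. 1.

Successive displacements: -6, -9, -12, -15, -18, -21, -24 — each changes by -3.
step 8: -104 − 27 → -131
step 9: -131 − 30 → -161
step 10: -161 − 33 → -194

-194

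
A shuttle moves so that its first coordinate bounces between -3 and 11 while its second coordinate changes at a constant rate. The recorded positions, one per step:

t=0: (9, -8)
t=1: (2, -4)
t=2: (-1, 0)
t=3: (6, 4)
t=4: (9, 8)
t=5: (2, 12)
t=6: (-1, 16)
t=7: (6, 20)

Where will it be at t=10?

(-1, 32)

The first coordinate reflects between -3 and 11, moving 7 per step.
  step 8: 6 → 9
  step 9: 9 → 2
  step 10: 2 → -1
The second coordinate changes by +4 each step: at step 10 it is 32.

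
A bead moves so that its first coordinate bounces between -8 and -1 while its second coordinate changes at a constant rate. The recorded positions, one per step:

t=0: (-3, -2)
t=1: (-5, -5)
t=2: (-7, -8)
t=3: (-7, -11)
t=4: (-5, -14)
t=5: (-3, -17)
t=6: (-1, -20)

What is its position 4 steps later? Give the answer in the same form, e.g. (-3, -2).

(-7, -32)

The first coordinate reflects between -8 and -1, moving 2 per step.
  step 7: -1 → -3
  step 8: -3 → -5
  step 9: -5 → -7
  step 10: -7 → -7
The second coordinate changes by -3 each step: at step 10 it is -32.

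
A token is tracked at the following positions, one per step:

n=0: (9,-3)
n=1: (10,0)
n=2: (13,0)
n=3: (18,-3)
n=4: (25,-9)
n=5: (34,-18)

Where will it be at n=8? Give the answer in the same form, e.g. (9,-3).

Successive displacements: (+1,+3), (+3,+0), (+5,-3), (+7,-6), (+9,-9) — each changes by (+2,-3).
step 6: (34,-18) + (+11,-12) → (45,-30)
step 7: (45,-30) + (+13,-15) → (58,-45)
step 8: (58,-45) + (+15,-18) → (73,-63)

(73,-63)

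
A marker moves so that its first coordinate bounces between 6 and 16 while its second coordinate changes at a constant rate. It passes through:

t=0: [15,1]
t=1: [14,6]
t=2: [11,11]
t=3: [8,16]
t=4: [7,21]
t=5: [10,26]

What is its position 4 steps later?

The first coordinate reflects between 6 and 16, moving 3 per step.
  step 6: 10 → 13
  step 7: 13 → 16
  step 8: 16 → 13
  step 9: 13 → 10
The second coordinate changes by +5 each step: at step 9 it is 46.

[10,46]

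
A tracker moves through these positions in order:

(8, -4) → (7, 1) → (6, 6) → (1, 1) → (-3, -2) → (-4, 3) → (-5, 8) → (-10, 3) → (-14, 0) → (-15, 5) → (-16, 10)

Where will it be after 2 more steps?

Step-to-step displacements: (-1, +5), (-1, +5), (-5, -5), (-4, -3), (-1, +5), (-1, +5), (-5, -5), (-4, -3), (-1, +5), (-1, +5) — a repeating cycle of length 4.
step 11: apply (-5, -5) → (-21, 5)
step 12: apply (-4, -3) → (-25, 2)

(-25, 2)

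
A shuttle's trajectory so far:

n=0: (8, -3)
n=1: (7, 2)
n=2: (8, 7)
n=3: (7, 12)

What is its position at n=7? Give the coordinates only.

First: cycles through 8, 7 every 2 steps. Step 7 lands at position 1 of the cycle → 7.
Second: linear, +5 per step → 32 at step 7.

(7, 32)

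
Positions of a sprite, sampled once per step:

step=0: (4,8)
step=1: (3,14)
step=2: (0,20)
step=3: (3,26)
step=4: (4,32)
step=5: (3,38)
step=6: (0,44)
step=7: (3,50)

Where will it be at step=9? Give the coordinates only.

(3,62)

The first coordinate repeats the cycle [4, 3, 0, 3] with period 4; step 9 mod 4 = 1, giving 3.
The second coordinate changes by +6 each step, so at step 9 it is 8 + 9·(6) = 62.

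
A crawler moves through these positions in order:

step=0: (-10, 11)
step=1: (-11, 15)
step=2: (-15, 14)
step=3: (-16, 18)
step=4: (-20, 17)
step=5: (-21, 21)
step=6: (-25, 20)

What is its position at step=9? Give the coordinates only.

(-31, 27)

The moves between consecutive positions are (-1, +4), (-4, -1), (-1, +4), (-4, -1), (-1, +4), (-4, -1); they repeat the 2-cycle [(-1, +4), (-4, -1)].
step 7: apply (-1, +4) → (-26, 24)
step 8: apply (-4, -1) → (-30, 23)
step 9: apply (-1, +4) → (-31, 27)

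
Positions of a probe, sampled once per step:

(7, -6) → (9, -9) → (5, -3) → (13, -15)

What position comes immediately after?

(-3, 9)

Consecutive displacements (+2, -3), (-4, +6), (+8, -12) scale by a factor of -2 each step.
step 4: (13, -15) + (-16, +24) → (-3, 9)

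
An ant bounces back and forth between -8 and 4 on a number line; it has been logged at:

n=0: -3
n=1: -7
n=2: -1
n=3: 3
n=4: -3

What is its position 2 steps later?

The value travels 6 per step and bounces off the walls at -8 and 4.
  step 5: -3 → -7
  step 6: -7 → -1

-1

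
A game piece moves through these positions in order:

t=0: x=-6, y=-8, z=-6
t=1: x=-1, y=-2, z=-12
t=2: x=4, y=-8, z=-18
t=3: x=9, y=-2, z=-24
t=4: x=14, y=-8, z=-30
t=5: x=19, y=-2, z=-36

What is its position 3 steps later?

The x coordinate changes by +5 each step, so at step 8 it is -6 + 8·(5) = 34.
The y coordinate repeats the cycle [-8, -2] with period 2; step 8 mod 2 = 0, giving -8.
The z coordinate changes by -6 each step, so at step 8 it is -6 + 8·(-6) = -54.

x=34, y=-8, z=-54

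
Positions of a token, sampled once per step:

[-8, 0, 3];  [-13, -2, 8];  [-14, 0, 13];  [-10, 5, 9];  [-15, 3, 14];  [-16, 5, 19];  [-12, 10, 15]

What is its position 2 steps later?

Step-to-step displacements: [-5, -2, +5], [-1, +2, +5], [+4, +5, -4], [-5, -2, +5], [-1, +2, +5], [+4, +5, -4] — a repeating cycle of length 3.
step 7: apply [-5, -2, +5] → [-17, 8, 20]
step 8: apply [-1, +2, +5] → [-18, 10, 25]

[-18, 10, 25]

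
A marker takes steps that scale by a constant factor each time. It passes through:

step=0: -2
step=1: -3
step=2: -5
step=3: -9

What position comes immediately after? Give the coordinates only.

-17

The jumps are -1, -2, -4 — a geometric progression with ratio 2.
step 4: -9 − 8 → -17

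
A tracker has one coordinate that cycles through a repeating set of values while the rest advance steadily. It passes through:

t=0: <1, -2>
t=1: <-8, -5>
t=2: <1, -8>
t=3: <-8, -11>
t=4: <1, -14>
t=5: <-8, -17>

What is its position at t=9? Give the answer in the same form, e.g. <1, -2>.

The first coordinate repeats the cycle [1, -8] with period 2; step 9 mod 2 = 1, giving -8.
The second coordinate changes by -3 each step, so at step 9 it is -2 + 9·(-3) = -29.

<-8, -29>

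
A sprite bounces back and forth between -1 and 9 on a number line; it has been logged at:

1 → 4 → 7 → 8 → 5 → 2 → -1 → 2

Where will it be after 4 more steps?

The value reflects between -1 and 9, moving 3 per step.
  step 8: 2 → 5
  step 9: 5 → 8
  step 10: 8 → 7
  step 11: 7 → 4

4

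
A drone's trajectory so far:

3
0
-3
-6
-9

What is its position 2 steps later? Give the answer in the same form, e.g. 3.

The position changes by -3 every step.
step 5: -9 − 3 → -12
step 6: -12 − 3 → -15

-15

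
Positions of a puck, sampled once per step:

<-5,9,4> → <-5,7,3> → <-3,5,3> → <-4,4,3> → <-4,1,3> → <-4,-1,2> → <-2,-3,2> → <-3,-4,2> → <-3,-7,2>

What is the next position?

Step-to-step displacements: <+0,-2,-1>, <+2,-2,+0>, <-1,-1,+0>, <+0,-3,+0>, <+0,-2,-1>, <+2,-2,+0>, <-1,-1,+0>, <+0,-3,+0> — a repeating cycle of length 4.
step 9: apply <+0,-2,-1> → <-3,-9,1>

<-3,-9,1>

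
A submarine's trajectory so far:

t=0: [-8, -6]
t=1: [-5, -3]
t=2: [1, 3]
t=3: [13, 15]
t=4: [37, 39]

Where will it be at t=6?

[181, 183]

Consecutive displacements [+3, +3], [+6, +6], [+12, +12], [+24, +24] scale by a factor of 2 each step.
step 5: [37, 39] + [+48, +48] → [85, 87]
step 6: [85, 87] + [+96, +96] → [181, 183]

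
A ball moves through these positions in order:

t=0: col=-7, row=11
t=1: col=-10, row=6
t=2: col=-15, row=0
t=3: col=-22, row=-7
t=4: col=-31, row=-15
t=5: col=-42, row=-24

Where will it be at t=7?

col=-70, row=-45

First differences are (-3,-5), (-5,-6), (-7,-7), (-9,-8), (-11,-9); their common second difference is (-2,-1) (constant acceleration).
step 6: col=-42, row=-24 + (-13,-10) → col=-55, row=-34
step 7: col=-55, row=-34 + (-15,-11) → col=-70, row=-45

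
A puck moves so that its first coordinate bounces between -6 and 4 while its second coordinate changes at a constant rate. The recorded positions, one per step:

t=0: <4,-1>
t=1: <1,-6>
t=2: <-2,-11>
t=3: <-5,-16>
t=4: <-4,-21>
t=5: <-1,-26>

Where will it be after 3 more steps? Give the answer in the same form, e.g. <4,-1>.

<0,-41>

The first coordinate reflects between -6 and 4, moving 3 per step.
  step 6: -1 → 2
  step 7: 2 → 3
  step 8: 3 → 0
The second coordinate changes by -5 each step: at step 8 it is -41.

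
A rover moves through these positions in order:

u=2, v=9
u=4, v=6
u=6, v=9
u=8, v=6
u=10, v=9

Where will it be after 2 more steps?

The u coordinate changes by +2 each step, so at step 6 it is 2 + 6·(2) = 14.
The v coordinate repeats the cycle [9, 6] with period 2; step 6 mod 2 = 0, giving 9.

u=14, v=9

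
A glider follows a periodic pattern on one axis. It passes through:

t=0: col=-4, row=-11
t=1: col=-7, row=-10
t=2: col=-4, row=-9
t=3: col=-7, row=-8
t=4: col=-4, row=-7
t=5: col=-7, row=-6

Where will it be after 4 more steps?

Col: cycles through -4, -7 every 2 steps. Step 9 lands at position 1 of the cycle → -7.
Row: linear, +1 per step → -2 at step 9.

col=-7, row=-2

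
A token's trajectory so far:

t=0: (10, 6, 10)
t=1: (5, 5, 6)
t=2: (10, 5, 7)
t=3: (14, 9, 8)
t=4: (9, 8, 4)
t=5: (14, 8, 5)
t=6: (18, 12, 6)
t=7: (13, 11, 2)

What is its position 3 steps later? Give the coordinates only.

(17, 14, 0)

Step-to-step displacements: (-5, -1, -4), (+5, +0, +1), (+4, +4, +1), (-5, -1, -4), (+5, +0, +1), (+4, +4, +1), (-5, -1, -4) — a repeating cycle of length 3.
step 8: apply (+5, +0, +1) → (18, 11, 3)
step 9: apply (+4, +4, +1) → (22, 15, 4)
step 10: apply (-5, -1, -4) → (17, 14, 0)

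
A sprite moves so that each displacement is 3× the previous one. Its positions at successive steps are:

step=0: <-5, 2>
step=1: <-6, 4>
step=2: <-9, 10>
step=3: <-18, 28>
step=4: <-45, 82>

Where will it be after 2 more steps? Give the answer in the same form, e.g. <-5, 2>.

<-369, 730>

Step-to-step displacements: <-1, +2>, <-3, +6>, <-9, +18>, <-27, +54>; each is 3× the previous.
step 5: <-45, 82> + <-81, +162> → <-126, 244>
step 6: <-126, 244> + <-243, +486> → <-369, 730>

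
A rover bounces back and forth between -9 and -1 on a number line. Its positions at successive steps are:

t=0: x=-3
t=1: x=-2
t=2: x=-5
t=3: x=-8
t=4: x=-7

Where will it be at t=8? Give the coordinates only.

The value reflects between -9 and -1, moving 3 per step.
  step 5: -7 → -4
  step 6: -4 → -1
  step 7: -1 → -4
  step 8: -4 → -7

x=-7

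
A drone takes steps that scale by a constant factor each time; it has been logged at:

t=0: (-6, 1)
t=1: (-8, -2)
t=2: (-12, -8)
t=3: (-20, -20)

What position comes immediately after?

The jumps are (-2, -3), (-4, -6), (-8, -12) — a geometric progression with ratio 2.
step 4: (-20, -20) + (-16, -24) → (-36, -44)

(-36, -44)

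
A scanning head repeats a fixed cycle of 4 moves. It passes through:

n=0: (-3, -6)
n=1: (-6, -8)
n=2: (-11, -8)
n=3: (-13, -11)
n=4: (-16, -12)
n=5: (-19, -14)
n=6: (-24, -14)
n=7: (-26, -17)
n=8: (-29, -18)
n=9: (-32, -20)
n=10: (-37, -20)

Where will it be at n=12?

Step-to-step displacements: (-3, -2), (-5, +0), (-2, -3), (-3, -1), (-3, -2), (-5, +0), (-2, -3), (-3, -1), (-3, -2), (-5, +0) — a repeating cycle of length 4.
step 11: apply (-2, -3) → (-39, -23)
step 12: apply (-3, -1) → (-42, -24)

(-42, -24)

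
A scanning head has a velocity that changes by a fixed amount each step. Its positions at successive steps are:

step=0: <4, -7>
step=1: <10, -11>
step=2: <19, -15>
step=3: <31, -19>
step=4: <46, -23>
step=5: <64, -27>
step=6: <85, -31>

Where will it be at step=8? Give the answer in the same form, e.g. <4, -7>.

Taking differences between consecutive positions: <+6, -4>, <+9, -4>, <+12, -4>, <+15, -4>, <+18, -4>, <+21, -4>. These grow by <+3, +0> each step.
step 7: <85, -31> + <+24, -4> → <109, -35>
step 8: <109, -35> + <+27, -4> → <136, -39>

<136, -39>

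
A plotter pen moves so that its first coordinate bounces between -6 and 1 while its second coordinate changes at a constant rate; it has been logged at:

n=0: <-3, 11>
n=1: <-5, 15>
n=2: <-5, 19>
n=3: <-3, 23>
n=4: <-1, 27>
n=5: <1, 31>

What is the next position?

The first coordinate reflects between -6 and 1, moving 2 per step.
  step 6: 1 → -1
The second coordinate changes by +4 each step: at step 6 it is 35.

<-1, 35>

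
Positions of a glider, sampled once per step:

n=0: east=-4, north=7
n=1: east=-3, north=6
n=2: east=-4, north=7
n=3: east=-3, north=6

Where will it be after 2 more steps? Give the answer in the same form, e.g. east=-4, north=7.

east=-3, north=6

Step-to-step displacements: (+1, -1), (-1, +1), (+1, -1); each is -1× the previous.
step 4: east=-3, north=6 + (-1, +1) → east=-4, north=7
step 5: east=-4, north=7 + (+1, -1) → east=-3, north=6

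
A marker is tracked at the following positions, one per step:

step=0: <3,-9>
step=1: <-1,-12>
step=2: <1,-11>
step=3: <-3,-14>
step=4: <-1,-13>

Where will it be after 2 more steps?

The moves between consecutive positions are <-4,-3>, <+2,+1>, <-4,-3>, <+2,+1>; they repeat the 2-cycle [<-4,-3>, <+2,+1>].
step 5: apply <-4,-3> → <-5,-16>
step 6: apply <+2,+1> → <-3,-15>

<-3,-15>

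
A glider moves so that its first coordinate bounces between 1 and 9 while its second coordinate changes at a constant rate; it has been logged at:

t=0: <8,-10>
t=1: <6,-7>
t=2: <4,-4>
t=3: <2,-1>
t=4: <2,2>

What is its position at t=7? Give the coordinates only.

The first coordinate travels 2 per step and bounces off the walls at 1 and 9.
  step 5: 2 → 4
  step 6: 4 → 6
  step 7: 6 → 8
The second coordinate changes by +3 each step: at step 7 it is 11.

<8,11>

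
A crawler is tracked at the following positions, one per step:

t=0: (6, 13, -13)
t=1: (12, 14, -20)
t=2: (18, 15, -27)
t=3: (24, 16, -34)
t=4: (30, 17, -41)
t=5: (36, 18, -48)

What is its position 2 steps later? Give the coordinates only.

The position changes by (+6, +1, -7) every step.
step 6: (36, 18, -48) + (+6, +1, -7) → (42, 19, -55)
step 7: (42, 19, -55) + (+6, +1, -7) → (48, 20, -62)

(48, 20, -62)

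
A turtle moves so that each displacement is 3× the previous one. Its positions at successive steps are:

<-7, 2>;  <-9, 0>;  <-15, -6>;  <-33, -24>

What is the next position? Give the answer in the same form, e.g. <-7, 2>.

Step-to-step displacements: <-2, -2>, <-6, -6>, <-18, -18>; each is 3× the previous.
step 4: <-33, -24> + <-54, -54> → <-87, -78>

<-87, -78>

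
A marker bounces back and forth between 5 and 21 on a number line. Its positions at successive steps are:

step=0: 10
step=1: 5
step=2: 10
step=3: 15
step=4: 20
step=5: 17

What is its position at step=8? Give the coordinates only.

8

The value reflects between 5 and 21, moving 5 per step.
  step 6: 17 → 12
  step 7: 12 → 7
  step 8: 7 → 8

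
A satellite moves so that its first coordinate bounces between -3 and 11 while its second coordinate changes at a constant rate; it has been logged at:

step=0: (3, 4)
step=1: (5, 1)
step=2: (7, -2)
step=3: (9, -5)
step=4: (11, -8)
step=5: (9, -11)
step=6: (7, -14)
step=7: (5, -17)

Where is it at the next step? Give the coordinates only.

(3, -20)

The first coordinate travels 2 per step and bounces off the walls at -3 and 11.
  step 8: 5 → 3
The second coordinate changes by -3 each step: at step 8 it is -20.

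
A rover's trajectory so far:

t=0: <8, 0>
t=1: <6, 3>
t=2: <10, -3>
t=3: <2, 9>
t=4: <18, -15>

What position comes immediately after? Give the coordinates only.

Consecutive displacements <-2, +3>, <+4, -6>, <-8, +12>, <+16, -24> scale by a factor of -2 each step.
step 5: <18, -15> + <-32, +48> → <-14, 33>

<-14, 33>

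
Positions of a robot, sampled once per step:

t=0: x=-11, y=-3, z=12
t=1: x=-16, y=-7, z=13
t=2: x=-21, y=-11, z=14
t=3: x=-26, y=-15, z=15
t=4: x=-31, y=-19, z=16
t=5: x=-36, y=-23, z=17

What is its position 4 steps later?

x=-56, y=-39, z=21

The position changes by (-5, -4, +1) every step.
step 6: x=-36, y=-23, z=17 + (-5, -4, +1) → x=-41, y=-27, z=18
step 7: x=-41, y=-27, z=18 + (-5, -4, +1) → x=-46, y=-31, z=19
step 8: x=-46, y=-31, z=19 + (-5, -4, +1) → x=-51, y=-35, z=20
step 9: x=-51, y=-35, z=20 + (-5, -4, +1) → x=-56, y=-39, z=21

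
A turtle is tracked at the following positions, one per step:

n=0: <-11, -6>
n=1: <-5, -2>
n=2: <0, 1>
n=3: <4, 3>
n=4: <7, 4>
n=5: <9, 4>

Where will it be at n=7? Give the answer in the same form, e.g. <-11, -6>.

Successive displacements: <+6, +4>, <+5, +3>, <+4, +2>, <+3, +1>, <+2, +0> — each changes by <-1, -1>.
step 6: <9, 4> + <+1, -1> → <10, 3>
step 7: <10, 3> + <+0, -2> → <10, 1>

<10, 1>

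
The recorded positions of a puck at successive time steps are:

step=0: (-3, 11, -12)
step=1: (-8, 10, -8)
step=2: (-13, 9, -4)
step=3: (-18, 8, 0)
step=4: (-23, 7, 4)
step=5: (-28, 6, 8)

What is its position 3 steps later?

Constant displacement of (-5, -1, +4) per step.
step 6: (-28, 6, 8) + (-5, -1, +4) → (-33, 5, 12)
step 7: (-33, 5, 12) + (-5, -1, +4) → (-38, 4, 16)
step 8: (-38, 4, 16) + (-5, -1, +4) → (-43, 3, 20)

(-43, 3, 20)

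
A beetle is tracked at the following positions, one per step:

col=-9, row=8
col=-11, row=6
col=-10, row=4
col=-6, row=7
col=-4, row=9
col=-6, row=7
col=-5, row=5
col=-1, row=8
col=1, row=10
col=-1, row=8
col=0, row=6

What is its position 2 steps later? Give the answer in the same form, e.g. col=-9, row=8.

Differencing gives (-2, -2), (+1, -2), (+4, +3), (+2, +2), (-2, -2), (+1, -2), (+4, +3), (+2, +2), (-2, -2), (+1, -2). This is the pattern (-2, -2), (+1, -2), (+4, +3), (+2, +2) repeated.
step 11: apply (+4, +3) → col=4, row=9
step 12: apply (+2, +2) → col=6, row=11

col=6, row=11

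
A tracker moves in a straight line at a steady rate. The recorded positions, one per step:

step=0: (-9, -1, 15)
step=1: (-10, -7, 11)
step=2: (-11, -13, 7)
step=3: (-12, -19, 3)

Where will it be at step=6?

(-15, -37, -9)

Each step adds (-1, -6, -4) to the position.
step 4: (-12, -19, 3) + (-1, -6, -4) → (-13, -25, -1)
step 5: (-13, -25, -1) + (-1, -6, -4) → (-14, -31, -5)
step 6: (-14, -31, -5) + (-1, -6, -4) → (-15, -37, -9)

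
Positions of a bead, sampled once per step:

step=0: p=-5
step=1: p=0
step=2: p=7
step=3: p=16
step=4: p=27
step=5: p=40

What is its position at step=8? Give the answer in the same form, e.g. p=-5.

p=91

Taking differences between consecutive positions: +5, +7, +9, +11, +13. These grow by +2 each step.
step 6: 40 + 15 → p=55
step 7: 55 + 17 → p=72
step 8: 72 + 19 → p=91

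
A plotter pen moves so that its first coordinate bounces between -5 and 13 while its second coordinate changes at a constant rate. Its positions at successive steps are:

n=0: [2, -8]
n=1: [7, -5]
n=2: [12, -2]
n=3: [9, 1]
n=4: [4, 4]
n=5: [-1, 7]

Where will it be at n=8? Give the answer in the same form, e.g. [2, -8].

[6, 16]

The first coordinate travels 5 per step and bounces off the walls at -5 and 13.
  step 6: -1 → -4
  step 7: -4 → 1
  step 8: 1 → 6
The second coordinate changes by +3 each step: at step 8 it is 16.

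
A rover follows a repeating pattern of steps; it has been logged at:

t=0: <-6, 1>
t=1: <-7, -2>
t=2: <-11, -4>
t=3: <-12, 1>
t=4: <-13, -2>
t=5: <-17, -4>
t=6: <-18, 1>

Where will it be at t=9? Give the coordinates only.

Step-to-step displacements: <-1, -3>, <-4, -2>, <-1, +5>, <-1, -3>, <-4, -2>, <-1, +5> — a repeating cycle of length 3.
step 7: apply <-1, -3> → <-19, -2>
step 8: apply <-4, -2> → <-23, -4>
step 9: apply <-1, +5> → <-24, 1>

<-24, 1>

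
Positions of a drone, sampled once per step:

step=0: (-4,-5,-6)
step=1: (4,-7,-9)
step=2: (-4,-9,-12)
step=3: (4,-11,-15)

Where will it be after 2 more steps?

(4,-15,-21)

The first coordinate repeats the cycle [-4, 4] with period 2; step 5 mod 2 = 1, giving 4.
The second coordinate changes by -2 each step, so at step 5 it is -5 + 5·(-2) = -15.
The third coordinate changes by -3 each step, so at step 5 it is -6 + 5·(-3) = -21.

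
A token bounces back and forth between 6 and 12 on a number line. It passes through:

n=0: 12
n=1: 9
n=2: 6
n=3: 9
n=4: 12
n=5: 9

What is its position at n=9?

9

The value travels 3 per step and bounces off the walls at 6 and 12.
  step 6: 9 → 6
  step 7: 6 → 9
  step 8: 9 → 12
  step 9: 12 → 9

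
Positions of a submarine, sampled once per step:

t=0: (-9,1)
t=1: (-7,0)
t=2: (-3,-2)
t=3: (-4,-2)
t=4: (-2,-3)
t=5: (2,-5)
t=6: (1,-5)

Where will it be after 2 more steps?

(7,-8)

Differencing gives (+2,-1), (+4,-2), (-1,+0), (+2,-1), (+4,-2), (-1,+0). This is the pattern (+2,-1), (+4,-2), (-1,+0) repeated.
step 7: apply (+2,-1) → (3,-6)
step 8: apply (+4,-2) → (7,-8)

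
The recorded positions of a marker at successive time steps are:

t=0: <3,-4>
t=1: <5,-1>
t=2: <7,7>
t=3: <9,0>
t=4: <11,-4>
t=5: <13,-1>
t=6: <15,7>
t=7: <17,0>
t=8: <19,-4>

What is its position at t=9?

The first coordinate changes by +2 each step, so at step 9 it is 3 + 9·(2) = 21.
The second coordinate repeats the cycle [-4, -1, 7, 0] with period 4; step 9 mod 4 = 1, giving -1.

<21,-1>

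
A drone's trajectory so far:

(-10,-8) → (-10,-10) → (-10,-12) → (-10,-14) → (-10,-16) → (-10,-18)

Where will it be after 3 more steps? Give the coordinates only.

(-10,-24)

The position changes by (+0,-2) every step.
step 6: (-10,-18) + (+0,-2) → (-10,-20)
step 7: (-10,-20) + (+0,-2) → (-10,-22)
step 8: (-10,-22) + (+0,-2) → (-10,-24)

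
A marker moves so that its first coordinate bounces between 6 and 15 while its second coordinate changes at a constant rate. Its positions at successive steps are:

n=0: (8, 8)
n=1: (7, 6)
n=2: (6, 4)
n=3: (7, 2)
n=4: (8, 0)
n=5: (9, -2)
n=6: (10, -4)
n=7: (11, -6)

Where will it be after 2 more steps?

The first coordinate reflects between 6 and 15, moving 1 per step.
  step 8: 11 → 12
  step 9: 12 → 13
The second coordinate changes by -2 each step: at step 9 it is -10.

(13, -10)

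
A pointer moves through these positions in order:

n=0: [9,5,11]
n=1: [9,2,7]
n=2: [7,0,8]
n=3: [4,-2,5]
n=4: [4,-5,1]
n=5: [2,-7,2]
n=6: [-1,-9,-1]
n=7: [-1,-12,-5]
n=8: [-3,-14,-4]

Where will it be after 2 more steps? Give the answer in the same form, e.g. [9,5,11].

Differencing gives [+0,-3,-4], [-2,-2,+1], [-3,-2,-3], [+0,-3,-4], [-2,-2,+1], [-3,-2,-3], [+0,-3,-4], [-2,-2,+1]. This is the pattern [+0,-3,-4], [-2,-2,+1], [-3,-2,-3] repeated.
step 9: apply [-3,-2,-3] → [-6,-16,-7]
step 10: apply [+0,-3,-4] → [-6,-19,-11]

[-6,-19,-11]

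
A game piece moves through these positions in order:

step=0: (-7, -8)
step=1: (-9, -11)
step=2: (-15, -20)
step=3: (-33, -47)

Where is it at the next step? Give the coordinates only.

(-87, -128)

Step-to-step displacements: (-2, -3), (-6, -9), (-18, -27); each is 3× the previous.
step 4: (-33, -47) + (-54, -81) → (-87, -128)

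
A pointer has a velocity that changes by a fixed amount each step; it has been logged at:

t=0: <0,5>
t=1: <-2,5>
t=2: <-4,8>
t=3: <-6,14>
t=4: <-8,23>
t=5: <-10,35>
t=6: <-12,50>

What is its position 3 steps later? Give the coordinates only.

<-18,113>

Taking differences between consecutive positions: <-2,+0>, <-2,+3>, <-2,+6>, <-2,+9>, <-2,+12>, <-2,+15>. These grow by <+0,+3> each step.
step 7: <-12,50> + <-2,+18> → <-14,68>
step 8: <-14,68> + <-2,+21> → <-16,89>
step 9: <-16,89> + <-2,+24> → <-18,113>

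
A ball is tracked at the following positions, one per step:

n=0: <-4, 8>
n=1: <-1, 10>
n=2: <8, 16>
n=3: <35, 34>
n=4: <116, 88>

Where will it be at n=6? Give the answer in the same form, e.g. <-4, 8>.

<1088, 736>

Step-to-step displacements: <+3, +2>, <+9, +6>, <+27, +18>, <+81, +54>; each is 3× the previous.
step 5: <116, 88> + <+243, +162> → <359, 250>
step 6: <359, 250> + <+729, +486> → <1088, 736>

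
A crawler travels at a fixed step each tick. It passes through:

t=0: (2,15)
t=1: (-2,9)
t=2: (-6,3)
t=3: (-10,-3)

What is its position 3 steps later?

(-22,-21)

The position changes by (-4,-6) every step.
step 4: (-10,-3) + (-4,-6) → (-14,-9)
step 5: (-14,-9) + (-4,-6) → (-18,-15)
step 6: (-18,-15) + (-4,-6) → (-22,-21)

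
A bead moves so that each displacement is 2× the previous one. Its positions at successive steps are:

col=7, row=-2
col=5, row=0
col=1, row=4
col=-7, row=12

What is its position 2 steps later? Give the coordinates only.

The jumps are (-2, +2), (-4, +4), (-8, +8) — a geometric progression with ratio 2.
step 4: col=-7, row=12 + (-16, +16) → col=-23, row=28
step 5: col=-23, row=28 + (-32, +32) → col=-55, row=60

col=-55, row=60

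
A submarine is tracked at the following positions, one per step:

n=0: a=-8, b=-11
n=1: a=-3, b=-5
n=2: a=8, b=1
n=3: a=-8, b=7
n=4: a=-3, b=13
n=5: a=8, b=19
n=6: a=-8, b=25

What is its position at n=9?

A: cycles through -8, -3, 8 every 3 steps. Step 9 lands at position 0 of the cycle → -8.
B: linear, +6 per step → 43 at step 9.

a=-8, b=43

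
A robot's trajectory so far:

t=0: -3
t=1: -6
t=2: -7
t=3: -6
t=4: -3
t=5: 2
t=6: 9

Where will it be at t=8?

29

Taking differences between consecutive positions: -3, -1, +1, +3, +5, +7. These grow by +2 each step.
step 7: 9 + 9 → 18
step 8: 18 + 11 → 29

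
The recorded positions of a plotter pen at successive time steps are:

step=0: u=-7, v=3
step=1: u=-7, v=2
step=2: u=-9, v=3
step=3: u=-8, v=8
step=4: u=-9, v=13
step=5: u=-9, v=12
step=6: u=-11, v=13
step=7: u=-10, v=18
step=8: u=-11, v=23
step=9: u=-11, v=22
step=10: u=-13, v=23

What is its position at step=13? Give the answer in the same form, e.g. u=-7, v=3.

Differencing gives (+0,-1), (-2,+1), (+1,+5), (-1,+5), (+0,-1), (-2,+1), (+1,+5), (-1,+5), (+0,-1), (-2,+1). This is the pattern (+0,-1), (-2,+1), (+1,+5), (-1,+5) repeated.
step 11: apply (+1,+5) → u=-12, v=28
step 12: apply (-1,+5) → u=-13, v=33
step 13: apply (+0,-1) → u=-13, v=32

u=-13, v=32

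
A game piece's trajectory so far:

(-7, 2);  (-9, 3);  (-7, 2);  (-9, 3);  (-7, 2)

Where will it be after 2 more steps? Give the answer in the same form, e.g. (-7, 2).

The jumps are (-2, +1), (+2, -1), (-2, +1), (+2, -1) — a geometric progression with ratio -1.
step 5: (-7, 2) + (-2, +1) → (-9, 3)
step 6: (-9, 3) + (+2, -1) → (-7, 2)

(-7, 2)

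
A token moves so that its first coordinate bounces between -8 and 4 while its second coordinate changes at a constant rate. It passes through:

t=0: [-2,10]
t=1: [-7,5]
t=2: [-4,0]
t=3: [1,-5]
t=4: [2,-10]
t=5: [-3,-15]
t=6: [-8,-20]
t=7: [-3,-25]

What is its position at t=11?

The first coordinate travels 5 per step and bounces off the walls at -8 and 4.
  step 8: -3 → 2
  step 9: 2 → 1
  step 10: 1 → -4
  step 11: -4 → -7
The second coordinate changes by -5 each step: at step 11 it is -45.

[-7,-45]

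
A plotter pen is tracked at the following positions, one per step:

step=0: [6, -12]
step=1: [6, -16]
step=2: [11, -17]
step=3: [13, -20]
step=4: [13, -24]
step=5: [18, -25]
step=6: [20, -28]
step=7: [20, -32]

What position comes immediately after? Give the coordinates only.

[25, -33]

The moves between consecutive positions are [+0, -4], [+5, -1], [+2, -3], [+0, -4], [+5, -1], [+2, -3], [+0, -4]; they repeat the 3-cycle [[+0, -4], [+5, -1], [+2, -3]].
step 8: apply [+5, -1] → [25, -33]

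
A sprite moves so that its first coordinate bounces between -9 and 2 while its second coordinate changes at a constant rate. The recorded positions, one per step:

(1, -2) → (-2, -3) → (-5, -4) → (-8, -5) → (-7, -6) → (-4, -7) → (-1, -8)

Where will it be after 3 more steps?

(-4, -11)

The first coordinate reflects between -9 and 2, moving 3 per step.
  step 7: -1 → 2
  step 8: 2 → -1
  step 9: -1 → -4
The second coordinate changes by -1 each step: at step 9 it is -11.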